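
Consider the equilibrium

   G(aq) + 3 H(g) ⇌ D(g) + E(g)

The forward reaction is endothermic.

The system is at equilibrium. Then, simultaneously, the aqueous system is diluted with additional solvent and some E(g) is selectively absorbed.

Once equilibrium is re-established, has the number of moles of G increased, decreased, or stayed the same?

cannot be determined

Dilution lowers every aqueous concentration by the same factor. Δn_aq = 0 − 1 = -1, so the system shifts toward the side with more dissolved moles — to the left.
Removing E (g), a product, drives the reaction to the right.
The two effects oppose each other, so the net shift — and hence the change in G — cannot be determined from the given information.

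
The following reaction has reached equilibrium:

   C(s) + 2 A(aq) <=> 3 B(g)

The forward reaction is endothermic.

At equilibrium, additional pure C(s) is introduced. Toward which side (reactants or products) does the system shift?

C is a pure solid; its activity is 1 regardless of amount, so Q is unaffected — no shift from this change.

no shift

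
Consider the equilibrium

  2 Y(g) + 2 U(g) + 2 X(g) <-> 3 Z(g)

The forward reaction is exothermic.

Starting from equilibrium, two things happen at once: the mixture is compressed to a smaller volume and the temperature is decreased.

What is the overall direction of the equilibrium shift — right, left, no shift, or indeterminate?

right

Gas moles: reactants 6, products 3 (Δn_gas = -3). Compression shifts the system toward the side with fewer moles of gas — to the right.
The forward reaction is exothermic. Lowering T favours the exothermic direction — shift to the right.
All effects act in the same direction — net shift to the right.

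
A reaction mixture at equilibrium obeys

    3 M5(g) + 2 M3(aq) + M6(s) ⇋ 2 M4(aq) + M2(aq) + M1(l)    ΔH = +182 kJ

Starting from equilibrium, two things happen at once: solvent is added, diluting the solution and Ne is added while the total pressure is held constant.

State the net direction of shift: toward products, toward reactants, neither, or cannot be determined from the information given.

Dilution lowers every aqueous concentration by the same factor. Δn_aq = 3 − 2 = +1, so the system shifts toward the side with more dissolved moles — to the right.
Adding inert gas at constant total pressure expands the volume and lowers every reacting partial pressure. With Δn_gas = 0 − 3 = -3, Q moves away from K toward the side with fewer gas moles, so the system shifts toward the side with more gas moles — to the left.
The individual effects push in opposite directions; without quantitative information the net direction cannot be determined.

cannot be determined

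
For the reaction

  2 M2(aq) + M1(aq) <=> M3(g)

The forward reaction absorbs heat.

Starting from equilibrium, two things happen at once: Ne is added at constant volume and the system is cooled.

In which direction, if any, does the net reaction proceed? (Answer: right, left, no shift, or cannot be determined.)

At constant volume, adding an inert gas leaves every reacting species' partial pressure unchanged, so Q is unchanged — no shift from this change.
The forward reaction is endothermic. Lowering T favours the exothermic direction — shift to the left.
Only the nonzero effect(s) matter; the net shift is to the left.

left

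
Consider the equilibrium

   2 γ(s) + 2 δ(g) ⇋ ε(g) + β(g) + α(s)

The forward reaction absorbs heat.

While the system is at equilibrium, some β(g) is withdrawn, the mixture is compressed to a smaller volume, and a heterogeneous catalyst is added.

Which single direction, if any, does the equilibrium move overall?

Removing β (g), a product, drives the reaction to the right.
Gas moles: reactants 2, products 2. Δn_gas = 0, so a volume change leaves Q equal to K — no shift from this change.
A catalyst speeds both forward and reverse rates equally; it changes neither Q nor K — no shift from this change.
Only the nonzero effect(s) matter; the net shift is to the right.

right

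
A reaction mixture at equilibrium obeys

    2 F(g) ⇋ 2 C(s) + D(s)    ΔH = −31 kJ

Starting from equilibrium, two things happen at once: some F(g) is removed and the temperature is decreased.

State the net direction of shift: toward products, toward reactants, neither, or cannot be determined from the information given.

Removing F (g), a reactant, drives the reaction to the left.
The forward reaction is exothermic. Lowering T favours the exothermic direction — shift to the right.
The individual effects push in opposite directions; without quantitative information the net direction cannot be determined.

cannot be determined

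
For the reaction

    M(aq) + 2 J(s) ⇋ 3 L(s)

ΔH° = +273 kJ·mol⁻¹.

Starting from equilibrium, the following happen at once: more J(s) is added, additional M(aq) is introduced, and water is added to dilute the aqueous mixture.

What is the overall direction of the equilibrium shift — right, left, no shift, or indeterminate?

cannot be determined

J is a pure solid; its activity is 1 regardless of amount, so Q is unaffected — no shift from this change.
Adding M (aq), a reactant, drives the reaction to the right.
Dilution lowers every aqueous concentration by the same factor. Δn_aq = 0 − 1 = -1, so the system shifts toward the side with more dissolved moles — to the left.
The individual effects push in opposite directions; without quantitative information the net direction cannot be determined.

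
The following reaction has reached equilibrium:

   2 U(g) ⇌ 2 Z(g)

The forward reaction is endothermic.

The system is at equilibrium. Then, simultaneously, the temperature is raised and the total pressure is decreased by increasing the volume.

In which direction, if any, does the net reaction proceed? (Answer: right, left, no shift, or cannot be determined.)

The forward reaction is endothermic. Raising T favours the endothermic direction — shift to the right.
Gas moles: reactants 2, products 2. Δn_gas = 0, so a volume change leaves Q equal to K — no shift from this change.
Only the nonzero effect(s) matter; the net shift is to the right.

right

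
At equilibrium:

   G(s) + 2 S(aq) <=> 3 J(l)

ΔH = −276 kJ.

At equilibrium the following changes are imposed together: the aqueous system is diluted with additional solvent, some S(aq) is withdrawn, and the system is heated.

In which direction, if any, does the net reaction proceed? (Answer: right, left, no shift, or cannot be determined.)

left

Dilution lowers every aqueous concentration by the same factor. Δn_aq = 0 − 2 = -2, so the system shifts toward the side with more dissolved moles — to the left.
Removing S (aq), a reactant, drives the reaction to the left.
The forward reaction is exothermic. Raising T favours the endothermic direction — shift to the left.
All effects act in the same direction — net shift to the left.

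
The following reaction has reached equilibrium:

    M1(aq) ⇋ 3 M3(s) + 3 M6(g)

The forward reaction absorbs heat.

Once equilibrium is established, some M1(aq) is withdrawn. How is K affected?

unchanged

The equilibrium constant depends only on temperature. This perturbation may move the position of equilibrium, but since T is unchanged, K itself is unchanged.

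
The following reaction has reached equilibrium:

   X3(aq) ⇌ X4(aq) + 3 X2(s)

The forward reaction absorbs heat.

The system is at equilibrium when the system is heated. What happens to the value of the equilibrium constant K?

K depends on temperature via the van 't Hoff relation. The forward reaction is endothermic, so raising T increases K.

increases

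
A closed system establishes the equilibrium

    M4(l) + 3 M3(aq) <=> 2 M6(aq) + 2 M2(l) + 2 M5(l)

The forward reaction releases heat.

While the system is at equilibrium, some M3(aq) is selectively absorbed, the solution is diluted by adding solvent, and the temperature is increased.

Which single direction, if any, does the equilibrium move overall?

Removing M3 (aq), a reactant, drives the reaction to the left.
Dilution lowers every aqueous concentration by the same factor. Δn_aq = 2 − 3 = -1, so the system shifts toward the side with more dissolved moles — to the left.
The forward reaction is exothermic. Raising T favours the endothermic direction — shift to the left.
All effects act in the same direction — net shift to the left.

left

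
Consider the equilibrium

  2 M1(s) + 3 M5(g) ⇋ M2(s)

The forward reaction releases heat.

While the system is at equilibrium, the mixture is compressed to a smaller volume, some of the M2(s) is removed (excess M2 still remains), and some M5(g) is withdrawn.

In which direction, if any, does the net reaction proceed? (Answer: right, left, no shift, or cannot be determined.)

Gas moles: reactants 3, products 0 (Δn_gas = -3). Compression shifts the system toward the side with fewer moles of gas — to the right.
M2 is a pure solid; its activity is 1 regardless of amount, so Q is unaffected — no shift from this change.
Removing M5 (g), a reactant, drives the reaction to the left.
The individual effects push in opposite directions; without quantitative information the net direction cannot be determined.

cannot be determined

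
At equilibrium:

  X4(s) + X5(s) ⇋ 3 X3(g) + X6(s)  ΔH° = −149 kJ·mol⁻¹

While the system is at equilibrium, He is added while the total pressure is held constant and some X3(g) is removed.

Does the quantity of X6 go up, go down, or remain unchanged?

Adding inert gas at constant total pressure expands the volume and lowers every reacting partial pressure. With Δn_gas = 3 − 0 = +3, Q moves away from K toward the side with fewer gas moles, so the system shifts toward the side with more gas moles — to the right.
Removing X3 (g), a product, drives the reaction to the right.
The net shift is to the right. X6 is a product, so its amount increases.

increases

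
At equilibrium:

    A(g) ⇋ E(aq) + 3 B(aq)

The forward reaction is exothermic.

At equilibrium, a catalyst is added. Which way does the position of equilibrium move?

no shift

A catalyst speeds both forward and reverse rates equally; it changes neither Q nor K — no shift from this change.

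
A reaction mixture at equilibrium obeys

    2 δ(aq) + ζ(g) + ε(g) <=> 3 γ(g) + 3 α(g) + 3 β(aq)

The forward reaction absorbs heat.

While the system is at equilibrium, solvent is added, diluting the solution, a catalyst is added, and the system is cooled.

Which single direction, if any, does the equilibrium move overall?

Dilution lowers every aqueous concentration by the same factor. Δn_aq = 3 − 2 = +1, so the system shifts toward the side with more dissolved moles — to the right.
A catalyst speeds both forward and reverse rates equally; it changes neither Q nor K — no shift from this change.
The forward reaction is endothermic. Lowering T favours the exothermic direction — shift to the left.
The individual effects push in opposite directions; without quantitative information the net direction cannot be determined.

cannot be determined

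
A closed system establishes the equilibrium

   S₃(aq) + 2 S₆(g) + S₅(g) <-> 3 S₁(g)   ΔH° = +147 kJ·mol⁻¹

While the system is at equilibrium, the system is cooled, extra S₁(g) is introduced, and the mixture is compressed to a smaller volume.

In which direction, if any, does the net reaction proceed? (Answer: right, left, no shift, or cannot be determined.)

The forward reaction is endothermic. Lowering T favours the exothermic direction — shift to the left.
Adding S₁ (g), a product, drives the reaction to the left.
Gas moles: reactants 3, products 3. Δn_gas = 0, so a volume change leaves Q equal to K — no shift from this change.
Only the nonzero effect(s) matter; the net shift is to the left.

left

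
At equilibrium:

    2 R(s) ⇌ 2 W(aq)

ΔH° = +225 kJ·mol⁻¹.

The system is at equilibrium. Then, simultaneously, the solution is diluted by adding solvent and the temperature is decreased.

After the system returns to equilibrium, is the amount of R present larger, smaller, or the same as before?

Dilution lowers every aqueous concentration by the same factor. Δn_aq = 2 − 0 = +2, so the system shifts toward the side with more dissolved moles — to the right.
The forward reaction is endothermic. Lowering T favours the exothermic direction — shift to the left.
The two effects oppose each other, so the net shift — and hence the change in R — cannot be determined from the given information.

cannot be determined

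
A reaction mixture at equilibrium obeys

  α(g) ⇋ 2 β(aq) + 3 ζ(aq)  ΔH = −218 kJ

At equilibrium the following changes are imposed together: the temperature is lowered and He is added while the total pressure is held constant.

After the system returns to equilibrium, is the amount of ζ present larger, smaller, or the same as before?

The forward reaction is exothermic. Lowering T favours the exothermic direction — shift to the right.
Adding inert gas at constant total pressure expands the volume and lowers every reacting partial pressure. With Δn_gas = 0 − 1 = -1, Q moves away from K toward the side with fewer gas moles, so the system shifts toward the side with more gas moles — to the left.
The two effects oppose each other, so the net shift — and hence the change in ζ — cannot be determined from the given information.

cannot be determined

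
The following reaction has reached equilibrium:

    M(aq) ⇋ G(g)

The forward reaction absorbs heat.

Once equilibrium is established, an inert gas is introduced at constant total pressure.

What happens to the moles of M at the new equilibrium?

decreases

Adding inert gas at constant total pressure expands the volume and lowers every reacting partial pressure. With Δn_gas = 1 − 0 = +1, Q moves away from K toward the side with fewer gas moles, so the system shifts toward the side with more gas moles — to the right.
The net shift is to the right. M is a reactant, so its amount decreases.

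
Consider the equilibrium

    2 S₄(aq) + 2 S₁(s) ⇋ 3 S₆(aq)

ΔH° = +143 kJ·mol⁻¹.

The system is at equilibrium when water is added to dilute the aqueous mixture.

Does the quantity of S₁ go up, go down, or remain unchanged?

decreases

Dilution lowers every aqueous concentration by the same factor. Δn_aq = 3 − 2 = +1, so the system shifts toward the side with more dissolved moles — to the right.
The net shift is to the right. S₁ is a reactant, so its amount decreases.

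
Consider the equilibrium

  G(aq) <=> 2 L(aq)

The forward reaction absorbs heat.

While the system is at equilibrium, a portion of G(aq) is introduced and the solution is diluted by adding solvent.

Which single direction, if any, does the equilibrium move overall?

right

Adding G (aq), a reactant, drives the reaction to the right.
Dilution lowers every aqueous concentration by the same factor. Δn_aq = 2 − 1 = +1, so the system shifts toward the side with more dissolved moles — to the right.
All effects act in the same direction — net shift to the right.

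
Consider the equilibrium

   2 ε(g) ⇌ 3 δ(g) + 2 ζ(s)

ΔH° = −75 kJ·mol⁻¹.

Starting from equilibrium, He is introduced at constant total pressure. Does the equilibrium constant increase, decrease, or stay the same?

The equilibrium constant depends only on temperature. This perturbation may move the position of equilibrium, but since T is unchanged, K itself is unchanged.

unchanged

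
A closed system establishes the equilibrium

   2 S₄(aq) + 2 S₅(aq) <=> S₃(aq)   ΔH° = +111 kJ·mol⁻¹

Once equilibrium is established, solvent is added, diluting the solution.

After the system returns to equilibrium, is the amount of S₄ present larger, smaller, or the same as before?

increases

Dilution lowers every aqueous concentration by the same factor. Δn_aq = 1 − 4 = -3, so the system shifts toward the side with more dissolved moles — to the left.
The net shift is to the left. S₄ is a reactant, so its amount increases.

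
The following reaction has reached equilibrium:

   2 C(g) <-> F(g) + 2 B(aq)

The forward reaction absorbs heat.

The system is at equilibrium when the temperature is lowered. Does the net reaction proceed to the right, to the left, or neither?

The forward reaction is endothermic. Lowering T favours the exothermic direction — shift to the left.

left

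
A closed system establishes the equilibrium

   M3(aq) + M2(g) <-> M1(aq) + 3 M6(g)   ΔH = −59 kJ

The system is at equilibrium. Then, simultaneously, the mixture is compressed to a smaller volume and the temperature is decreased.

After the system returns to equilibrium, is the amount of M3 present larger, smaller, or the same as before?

cannot be determined

Gas moles: reactants 1, products 3 (Δn_gas = +2). Compression shifts the system toward the side with fewer moles of gas — to the left.
The forward reaction is exothermic. Lowering T favours the exothermic direction — shift to the right.
The two effects oppose each other, so the net shift — and hence the change in M3 — cannot be determined from the given information.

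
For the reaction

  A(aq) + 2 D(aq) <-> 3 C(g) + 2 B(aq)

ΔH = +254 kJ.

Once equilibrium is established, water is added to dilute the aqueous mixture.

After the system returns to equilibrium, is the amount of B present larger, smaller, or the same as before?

decreases

Dilution lowers every aqueous concentration by the same factor. Δn_aq = 2 − 3 = -1, so the system shifts toward the side with more dissolved moles — to the left.
The net shift is to the left. B is a product, so its amount decreases.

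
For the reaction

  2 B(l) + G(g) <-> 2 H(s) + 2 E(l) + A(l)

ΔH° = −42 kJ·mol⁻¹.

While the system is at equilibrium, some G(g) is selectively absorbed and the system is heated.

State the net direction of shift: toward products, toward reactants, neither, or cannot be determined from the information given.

left

Removing G (g), a reactant, drives the reaction to the left.
The forward reaction is exothermic. Raising T favours the endothermic direction — shift to the left.
All effects act in the same direction — net shift to the left.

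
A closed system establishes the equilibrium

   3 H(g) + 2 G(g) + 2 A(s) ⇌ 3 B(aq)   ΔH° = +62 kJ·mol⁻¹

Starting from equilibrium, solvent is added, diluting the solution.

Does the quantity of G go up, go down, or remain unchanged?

decreases

Dilution lowers every aqueous concentration by the same factor. Δn_aq = 3 − 0 = +3, so the system shifts toward the side with more dissolved moles — to the right.
The net shift is to the right. G is a reactant, so its amount decreases.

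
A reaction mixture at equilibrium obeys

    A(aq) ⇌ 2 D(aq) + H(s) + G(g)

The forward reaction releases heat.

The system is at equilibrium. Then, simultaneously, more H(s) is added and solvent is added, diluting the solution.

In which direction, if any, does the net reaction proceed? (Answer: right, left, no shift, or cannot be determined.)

right

H is a pure solid; its activity is 1 regardless of amount, so Q is unaffected — no shift from this change.
Dilution lowers every aqueous concentration by the same factor. Δn_aq = 2 − 1 = +1, so the system shifts toward the side with more dissolved moles — to the right.
Only the nonzero effect(s) matter; the net shift is to the right.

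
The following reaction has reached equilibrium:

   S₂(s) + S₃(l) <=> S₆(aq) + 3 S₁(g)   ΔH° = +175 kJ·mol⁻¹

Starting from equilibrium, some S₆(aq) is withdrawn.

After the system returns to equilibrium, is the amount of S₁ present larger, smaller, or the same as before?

Removing S₆ (aq), a product, drives the reaction to the right.
The net shift is to the right. S₁ is a product, so its amount increases.

increases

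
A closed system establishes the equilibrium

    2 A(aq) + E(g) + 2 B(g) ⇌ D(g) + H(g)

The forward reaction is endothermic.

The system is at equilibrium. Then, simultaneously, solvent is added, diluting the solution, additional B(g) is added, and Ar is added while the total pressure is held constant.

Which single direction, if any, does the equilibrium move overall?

cannot be determined

Dilution lowers every aqueous concentration by the same factor. Δn_aq = 0 − 2 = -2, so the system shifts toward the side with more dissolved moles — to the left.
Adding B (g), a reactant, drives the reaction to the right.
Adding inert gas at constant total pressure expands the volume and lowers every reacting partial pressure. With Δn_gas = 2 − 3 = -1, Q moves away from K toward the side with fewer gas moles, so the system shifts toward the side with more gas moles — to the left.
The individual effects push in opposite directions; without quantitative information the net direction cannot be determined.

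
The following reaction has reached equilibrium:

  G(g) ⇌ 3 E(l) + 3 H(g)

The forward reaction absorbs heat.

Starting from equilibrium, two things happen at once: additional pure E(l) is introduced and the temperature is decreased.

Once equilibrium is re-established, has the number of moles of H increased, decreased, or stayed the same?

decreases

E is a pure liquid; its activity is 1 regardless of amount, so Q is unaffected — no shift from this change.
The forward reaction is endothermic. Lowering T favours the exothermic direction — shift to the left.
The net shift is to the left. H is a product, so its amount decreases.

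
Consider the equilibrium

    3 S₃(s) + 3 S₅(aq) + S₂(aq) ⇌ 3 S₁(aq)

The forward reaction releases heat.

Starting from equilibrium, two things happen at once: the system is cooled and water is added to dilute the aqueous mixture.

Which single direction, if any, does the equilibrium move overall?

cannot be determined

The forward reaction is exothermic. Lowering T favours the exothermic direction — shift to the right.
Dilution lowers every aqueous concentration by the same factor. Δn_aq = 3 − 4 = -1, so the system shifts toward the side with more dissolved moles — to the left.
The individual effects push in opposite directions; without quantitative information the net direction cannot be determined.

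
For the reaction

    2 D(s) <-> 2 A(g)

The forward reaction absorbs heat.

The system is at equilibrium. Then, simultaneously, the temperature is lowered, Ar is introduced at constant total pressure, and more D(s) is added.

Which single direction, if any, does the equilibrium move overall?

The forward reaction is endothermic. Lowering T favours the exothermic direction — shift to the left.
Adding inert gas at constant total pressure expands the volume and lowers every reacting partial pressure. With Δn_gas = 2 − 0 = +2, Q moves away from K toward the side with fewer gas moles, so the system shifts toward the side with more gas moles — to the right.
D is a pure solid; its activity is 1 regardless of amount, so Q is unaffected — no shift from this change.
The individual effects push in opposite directions; without quantitative information the net direction cannot be determined.

cannot be determined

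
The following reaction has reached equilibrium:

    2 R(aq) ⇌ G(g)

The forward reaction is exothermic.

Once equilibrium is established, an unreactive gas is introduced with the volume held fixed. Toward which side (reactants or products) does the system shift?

At constant volume, adding an inert gas leaves every reacting species' partial pressure unchanged, so Q is unchanged — no shift from this change.

no shift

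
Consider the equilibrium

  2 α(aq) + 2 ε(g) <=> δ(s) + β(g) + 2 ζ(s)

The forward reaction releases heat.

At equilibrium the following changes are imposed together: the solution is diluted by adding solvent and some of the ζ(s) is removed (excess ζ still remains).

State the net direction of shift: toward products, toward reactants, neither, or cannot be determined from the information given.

left

Dilution lowers every aqueous concentration by the same factor. Δn_aq = 0 − 2 = -2, so the system shifts toward the side with more dissolved moles — to the left.
ζ is a pure solid; its activity is 1 regardless of amount, so Q is unaffected — no shift from this change.
Only the nonzero effect(s) matter; the net shift is to the left.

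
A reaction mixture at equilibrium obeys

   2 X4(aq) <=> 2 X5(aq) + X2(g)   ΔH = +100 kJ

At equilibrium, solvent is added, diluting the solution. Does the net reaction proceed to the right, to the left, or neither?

no shift

Dilution scales every aqueous concentration by the same factor. Δn_aq = 2 − 2 = 0, so Q is unchanged — no shift.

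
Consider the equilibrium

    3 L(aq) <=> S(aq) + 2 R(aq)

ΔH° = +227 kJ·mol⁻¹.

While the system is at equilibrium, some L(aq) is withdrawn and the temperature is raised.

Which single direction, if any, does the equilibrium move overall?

Removing L (aq), a reactant, drives the reaction to the left.
The forward reaction is endothermic. Raising T favours the endothermic direction — shift to the right.
The individual effects push in opposite directions; without quantitative information the net direction cannot be determined.

cannot be determined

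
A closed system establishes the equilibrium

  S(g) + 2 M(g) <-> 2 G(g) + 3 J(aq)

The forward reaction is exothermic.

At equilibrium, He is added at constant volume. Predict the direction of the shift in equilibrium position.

At constant volume, adding an inert gas leaves every reacting species' partial pressure unchanged, so Q is unchanged — no shift from this change.

no shift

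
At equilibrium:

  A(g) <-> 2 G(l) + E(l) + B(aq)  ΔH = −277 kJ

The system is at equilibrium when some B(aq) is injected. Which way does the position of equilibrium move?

Adding B (aq), a product, drives the reaction to the left.

left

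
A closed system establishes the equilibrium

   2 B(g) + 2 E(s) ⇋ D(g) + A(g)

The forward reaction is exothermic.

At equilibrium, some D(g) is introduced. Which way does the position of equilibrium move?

left

Adding D (g), a product, drives the reaction to the left.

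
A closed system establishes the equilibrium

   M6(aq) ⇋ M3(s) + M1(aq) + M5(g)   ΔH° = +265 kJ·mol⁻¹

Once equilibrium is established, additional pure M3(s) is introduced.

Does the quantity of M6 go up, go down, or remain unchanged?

unchanged

M3 is a pure solid; its activity is 1 regardless of amount, so Q is unaffected — no shift from this change.
No net shift occurs, so the amount of M6 is unchanged.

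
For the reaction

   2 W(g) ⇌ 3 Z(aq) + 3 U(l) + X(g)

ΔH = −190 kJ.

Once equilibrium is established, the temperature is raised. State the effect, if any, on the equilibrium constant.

decreases

K depends on temperature via the van 't Hoff relation. The forward reaction is exothermic, so raising T decreases K.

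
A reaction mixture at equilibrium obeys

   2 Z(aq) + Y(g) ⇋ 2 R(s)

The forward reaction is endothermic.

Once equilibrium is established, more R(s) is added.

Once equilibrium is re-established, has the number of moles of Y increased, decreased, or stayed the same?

unchanged

R is a pure solid; its activity is 1 regardless of amount, so Q is unaffected — no shift from this change.
No net shift occurs, so the amount of Y is unchanged.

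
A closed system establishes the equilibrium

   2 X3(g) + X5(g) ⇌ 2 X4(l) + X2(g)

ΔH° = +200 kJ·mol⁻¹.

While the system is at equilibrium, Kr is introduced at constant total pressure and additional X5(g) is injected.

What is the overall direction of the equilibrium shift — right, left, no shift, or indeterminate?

cannot be determined

Adding inert gas at constant total pressure expands the volume and lowers every reacting partial pressure. With Δn_gas = 1 − 3 = -2, Q moves away from K toward the side with fewer gas moles, so the system shifts toward the side with more gas moles — to the left.
Adding X5 (g), a reactant, drives the reaction to the right.
The individual effects push in opposite directions; without quantitative information the net direction cannot be determined.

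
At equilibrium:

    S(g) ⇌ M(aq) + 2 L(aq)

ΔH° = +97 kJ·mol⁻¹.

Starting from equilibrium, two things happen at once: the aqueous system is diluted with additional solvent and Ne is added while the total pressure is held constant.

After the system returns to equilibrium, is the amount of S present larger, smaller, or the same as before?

cannot be determined

Dilution lowers every aqueous concentration by the same factor. Δn_aq = 3 − 0 = +3, so the system shifts toward the side with more dissolved moles — to the right.
Adding inert gas at constant total pressure expands the volume and lowers every reacting partial pressure. With Δn_gas = 0 − 1 = -1, Q moves away from K toward the side with fewer gas moles, so the system shifts toward the side with more gas moles — to the left.
The two effects oppose each other, so the net shift — and hence the change in S — cannot be determined from the given information.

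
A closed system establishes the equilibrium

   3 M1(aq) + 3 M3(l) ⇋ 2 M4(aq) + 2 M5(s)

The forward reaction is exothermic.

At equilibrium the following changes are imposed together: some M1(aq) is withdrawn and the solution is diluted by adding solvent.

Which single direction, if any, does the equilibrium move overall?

Removing M1 (aq), a reactant, drives the reaction to the left.
Dilution lowers every aqueous concentration by the same factor. Δn_aq = 2 − 3 = -1, so the system shifts toward the side with more dissolved moles — to the left.
All effects act in the same direction — net shift to the left.

left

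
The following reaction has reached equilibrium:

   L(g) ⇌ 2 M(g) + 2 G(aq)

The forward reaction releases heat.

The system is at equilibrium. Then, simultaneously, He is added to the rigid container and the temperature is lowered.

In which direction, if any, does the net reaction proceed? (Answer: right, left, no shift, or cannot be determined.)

right

At constant volume, adding an inert gas leaves every reacting species' partial pressure unchanged, so Q is unchanged — no shift from this change.
The forward reaction is exothermic. Lowering T favours the exothermic direction — shift to the right.
Only the nonzero effect(s) matter; the net shift is to the right.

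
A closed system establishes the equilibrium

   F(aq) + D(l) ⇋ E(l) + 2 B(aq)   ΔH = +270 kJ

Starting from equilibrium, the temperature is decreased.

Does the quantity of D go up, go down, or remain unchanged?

The forward reaction is endothermic. Lowering T favours the exothermic direction — shift to the left.
The net shift is to the left. D is a reactant, so its amount increases.

increases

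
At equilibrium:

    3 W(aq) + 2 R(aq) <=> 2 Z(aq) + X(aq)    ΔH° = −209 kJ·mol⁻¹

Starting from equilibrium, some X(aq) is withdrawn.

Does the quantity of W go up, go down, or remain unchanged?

decreases

Removing X (aq), a product, drives the reaction to the right.
The net shift is to the right. W is a reactant, so its amount decreases.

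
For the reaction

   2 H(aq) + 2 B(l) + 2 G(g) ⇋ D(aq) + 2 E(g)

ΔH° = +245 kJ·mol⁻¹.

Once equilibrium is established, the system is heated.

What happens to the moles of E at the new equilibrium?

increases

The forward reaction is endothermic. Raising T favours the endothermic direction — shift to the right.
The net shift is to the right. E is a product, so its amount increases.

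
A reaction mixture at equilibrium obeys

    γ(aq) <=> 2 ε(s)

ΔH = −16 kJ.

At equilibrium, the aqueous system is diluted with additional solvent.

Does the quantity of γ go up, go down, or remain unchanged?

increases

Dilution lowers every aqueous concentration by the same factor. Δn_aq = 0 − 1 = -1, so the system shifts toward the side with more dissolved moles — to the left.
The net shift is to the left. γ is a reactant, so its amount increases.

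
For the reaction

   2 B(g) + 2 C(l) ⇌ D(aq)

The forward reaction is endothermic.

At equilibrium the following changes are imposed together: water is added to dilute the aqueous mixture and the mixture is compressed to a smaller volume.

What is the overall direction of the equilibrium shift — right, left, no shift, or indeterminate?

right

Dilution lowers every aqueous concentration by the same factor. Δn_aq = 1 − 0 = +1, so the system shifts toward the side with more dissolved moles — to the right.
Gas moles: reactants 2, products 0 (Δn_gas = -2). Compression shifts the system toward the side with fewer moles of gas — to the right.
All effects act in the same direction — net shift to the right.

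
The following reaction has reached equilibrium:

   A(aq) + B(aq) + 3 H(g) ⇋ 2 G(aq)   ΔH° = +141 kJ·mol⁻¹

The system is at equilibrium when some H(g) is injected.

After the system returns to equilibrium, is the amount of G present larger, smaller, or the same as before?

Adding H (g), a reactant, drives the reaction to the right.
The net shift is to the right. G is a product, so its amount increases.

increases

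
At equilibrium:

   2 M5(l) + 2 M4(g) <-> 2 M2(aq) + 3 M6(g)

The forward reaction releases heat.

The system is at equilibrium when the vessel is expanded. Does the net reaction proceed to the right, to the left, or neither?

Gas moles: reactants 2, products 3 (Δn_gas = +1). Expansion shifts the system toward the side with more moles of gas — to the right.

right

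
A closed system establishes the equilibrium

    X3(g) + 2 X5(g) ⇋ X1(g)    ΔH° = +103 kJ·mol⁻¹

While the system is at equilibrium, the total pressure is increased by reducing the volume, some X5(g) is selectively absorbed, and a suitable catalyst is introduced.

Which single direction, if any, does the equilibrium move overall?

cannot be determined

Gas moles: reactants 3, products 1 (Δn_gas = -2). Compression shifts the system toward the side with fewer moles of gas — to the right.
Removing X5 (g), a reactant, drives the reaction to the left.
A catalyst speeds both forward and reverse rates equally; it changes neither Q nor K — no shift from this change.
The individual effects push in opposite directions; without quantitative information the net direction cannot be determined.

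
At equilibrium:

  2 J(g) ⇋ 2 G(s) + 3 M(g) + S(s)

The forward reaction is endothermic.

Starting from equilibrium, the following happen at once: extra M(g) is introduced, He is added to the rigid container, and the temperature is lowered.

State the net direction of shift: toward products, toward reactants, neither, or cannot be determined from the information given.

Adding M (g), a product, drives the reaction to the left.
At constant volume, adding an inert gas leaves every reacting species' partial pressure unchanged, so Q is unchanged — no shift from this change.
The forward reaction is endothermic. Lowering T favours the exothermic direction — shift to the left.
Only the nonzero effect(s) matter; the net shift is to the left.

left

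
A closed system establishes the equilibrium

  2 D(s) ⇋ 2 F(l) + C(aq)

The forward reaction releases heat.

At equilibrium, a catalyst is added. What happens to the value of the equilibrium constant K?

The equilibrium constant depends only on temperature. This perturbation changes neither the position of equilibrium nor K.

unchanged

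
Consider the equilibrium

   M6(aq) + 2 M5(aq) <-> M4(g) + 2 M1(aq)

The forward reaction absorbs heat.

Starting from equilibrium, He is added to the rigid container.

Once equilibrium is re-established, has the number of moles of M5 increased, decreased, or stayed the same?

unchanged

At constant volume, adding an inert gas leaves every reacting species' partial pressure unchanged, so Q is unchanged — no shift from this change.
No net shift occurs, so the amount of M5 is unchanged.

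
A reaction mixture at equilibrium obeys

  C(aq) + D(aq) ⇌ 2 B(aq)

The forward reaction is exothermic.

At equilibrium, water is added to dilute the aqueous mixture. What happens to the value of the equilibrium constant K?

unchanged

The equilibrium constant depends only on temperature. This perturbation changes neither the position of equilibrium nor K.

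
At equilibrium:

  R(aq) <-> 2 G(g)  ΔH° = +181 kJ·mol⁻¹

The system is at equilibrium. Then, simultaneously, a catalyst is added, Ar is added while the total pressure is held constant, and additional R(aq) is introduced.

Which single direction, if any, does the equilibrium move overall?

right

A catalyst speeds both forward and reverse rates equally; it changes neither Q nor K — no shift from this change.
Adding inert gas at constant total pressure expands the volume and lowers every reacting partial pressure. With Δn_gas = 2 − 0 = +2, Q moves away from K toward the side with fewer gas moles, so the system shifts toward the side with more gas moles — to the right.
Adding R (aq), a reactant, drives the reaction to the right.
Only the nonzero effect(s) matter; the net shift is to the right.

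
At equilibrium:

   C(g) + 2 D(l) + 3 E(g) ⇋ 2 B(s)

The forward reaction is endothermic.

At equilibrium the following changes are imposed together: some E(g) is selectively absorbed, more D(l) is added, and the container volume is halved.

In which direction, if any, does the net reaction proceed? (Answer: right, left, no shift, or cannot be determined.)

Removing E (g), a reactant, drives the reaction to the left.
D is a pure liquid; its activity is 1 regardless of amount, so Q is unaffected — no shift from this change.
Gas moles: reactants 4, products 0 (Δn_gas = -4). Compression shifts the system toward the side with fewer moles of gas — to the right.
The individual effects push in opposite directions; without quantitative information the net direction cannot be determined.

cannot be determined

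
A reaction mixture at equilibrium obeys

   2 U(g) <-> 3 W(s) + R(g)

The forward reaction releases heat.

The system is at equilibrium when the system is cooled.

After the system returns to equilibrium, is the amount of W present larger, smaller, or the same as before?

increases

The forward reaction is exothermic. Lowering T favours the exothermic direction — shift to the right.
The net shift is to the right. W is a product, so its amount increases.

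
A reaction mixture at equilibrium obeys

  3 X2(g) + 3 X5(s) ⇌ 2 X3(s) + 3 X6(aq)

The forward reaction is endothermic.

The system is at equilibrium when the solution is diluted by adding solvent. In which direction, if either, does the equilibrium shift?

Dilution lowers every aqueous concentration by the same factor. Δn_aq = 3 − 0 = +3, so the system shifts toward the side with more dissolved moles — to the right.

right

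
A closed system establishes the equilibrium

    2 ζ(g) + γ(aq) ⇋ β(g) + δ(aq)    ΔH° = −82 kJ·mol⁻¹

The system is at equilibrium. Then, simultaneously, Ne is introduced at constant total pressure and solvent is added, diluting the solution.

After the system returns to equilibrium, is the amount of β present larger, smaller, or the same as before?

decreases

Adding inert gas at constant total pressure expands the volume and lowers every reacting partial pressure. With Δn_gas = 1 − 2 = -1, Q moves away from K toward the side with fewer gas moles, so the system shifts toward the side with more gas moles — to the left.
Dilution scales every aqueous concentration by the same factor. Δn_aq = 1 − 1 = 0, so Q is unchanged — no shift.
The net shift is to the left. β is a product, so its amount decreases.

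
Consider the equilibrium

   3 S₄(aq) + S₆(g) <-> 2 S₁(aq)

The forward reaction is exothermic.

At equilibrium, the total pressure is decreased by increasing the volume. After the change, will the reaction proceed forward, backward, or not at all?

left

Gas moles: reactants 1, products 0 (Δn_gas = -1). Expansion shifts the system toward the side with more moles of gas — to the left.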